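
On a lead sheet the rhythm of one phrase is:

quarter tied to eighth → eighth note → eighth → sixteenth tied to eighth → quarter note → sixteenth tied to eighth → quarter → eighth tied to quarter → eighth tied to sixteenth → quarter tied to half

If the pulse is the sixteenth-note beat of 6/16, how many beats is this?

One sixteenth-note beat = 2 thirty-second notes.
In thirty-second notes: quarter tied to eighth (quarter + eighth) = 12; eighth note = 4; eighth = 4; sixteenth tied to eighth (sixteenth + eighth) = 6; quarter note = 8; sixteenth tied to eighth (sixteenth + eighth) = 6; quarter = 8; eighth tied to quarter (eighth + quarter) = 12; eighth tied to sixteenth (eighth + sixteenth) = 6; quarter tied to half (quarter + half) = 24.
Sum: 12 + 4 + 4 + 6 + 8 + 6 + 8 + 12 + 6 + 24 = 90.
90 ÷ 2 = 45 beats.

45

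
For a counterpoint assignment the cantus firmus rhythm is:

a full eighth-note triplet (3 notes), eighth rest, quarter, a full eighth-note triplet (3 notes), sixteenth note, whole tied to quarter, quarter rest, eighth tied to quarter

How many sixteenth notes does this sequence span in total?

45

Working in sixteenth notes: a full eighth-note triplet (3 notes) (three triplet eighths span one quarter) = 4; eighth rest = 2; quarter = 4; a full eighth-note triplet (3 notes) (three triplet eighths span one quarter) = 4; sixteenth note = 1; whole tied to quarter (whole + quarter) = 20; quarter rest = 4; eighth tied to quarter (eighth + quarter) = 6.
Sum: 4 + 2 + 4 + 4 + 1 + 20 + 4 + 6 = 45 sixteenth notes.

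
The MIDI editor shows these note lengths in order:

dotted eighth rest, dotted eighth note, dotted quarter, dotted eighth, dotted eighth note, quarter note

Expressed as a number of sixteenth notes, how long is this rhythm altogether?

22

Convert each value to sixteenth notes: dotted eighth rest = 3; dotted eighth note = 3; dotted quarter = 6; dotted eighth = 3; dotted eighth note = 3; quarter note = 4.
Altogether 3 + 3 + 6 + 3 + 3 + 4 = 22 sixteenth notes.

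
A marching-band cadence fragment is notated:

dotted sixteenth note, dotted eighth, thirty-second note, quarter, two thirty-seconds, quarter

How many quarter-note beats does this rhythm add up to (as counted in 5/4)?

One quarter-note beat = 8 thirty-second notes.
Working in thirty-second notes: dotted sixteenth note = 3; dotted eighth = 6; thirty-second note = 1; quarter = 8; thirty-second = 1; thirty-second = 1; quarter = 8.
Adding: 3 + 6 + 1 + 8 + 1 + 1 + 8 = 28.
28 ÷ 8 = 3.5 beats.

3.5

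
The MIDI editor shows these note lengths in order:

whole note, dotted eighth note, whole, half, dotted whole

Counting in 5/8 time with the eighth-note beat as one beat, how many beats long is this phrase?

One eighth-note beat = 2 sixteenth notes.
Each duration in sixteenth notes: whole note = 16; dotted eighth note = 3; whole = 16; half = 8; dotted whole = 24.
Adding: 16 + 3 + 16 + 8 + 24 = 67.
67 ÷ 2 = 33.5 beats.

33.5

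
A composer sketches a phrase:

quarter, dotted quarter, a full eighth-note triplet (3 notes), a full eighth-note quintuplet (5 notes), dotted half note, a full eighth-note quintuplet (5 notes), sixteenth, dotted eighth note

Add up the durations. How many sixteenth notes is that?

46

Working in sixteenth notes: quarter = 4; dotted quarter = 6; a full eighth-note triplet (3 notes) (three triplet eighths span one quarter) = 4; a full eighth-note quintuplet (5 notes) (five quintuplet eighths span one half) = 8; dotted half note = 12; a full eighth-note quintuplet (5 notes) (five quintuplet eighths span one half) = 8; sixteenth = 1; dotted eighth note = 3.
Adding: 4 + 6 + 4 + 8 + 12 + 8 + 1 + 3 = 46 sixteenth notes.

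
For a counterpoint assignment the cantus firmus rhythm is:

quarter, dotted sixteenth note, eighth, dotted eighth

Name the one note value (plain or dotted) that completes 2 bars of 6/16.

2 bars of 6/16 = 24 thirty-second notes.
Each duration in thirty-second notes: quarter = 8; dotted sixteenth note = 3; eighth = 4; dotted eighth = 6.
Sum: 8 + 3 + 4 + 6 = 21.
Remaining: 24 − 21 = 3 thirty-second notes, which is a dotted sixteenth note.

dotted sixteenth note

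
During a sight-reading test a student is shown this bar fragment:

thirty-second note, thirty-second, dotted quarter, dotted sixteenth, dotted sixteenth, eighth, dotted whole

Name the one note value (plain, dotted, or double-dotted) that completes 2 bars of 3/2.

2 bars of 3/2 = 96 thirty-second notes.
Each duration in thirty-second notes: thirty-second note = 1; thirty-second = 1; dotted quarter = 12; dotted sixteenth = 3; dotted sixteenth = 3; eighth = 4; dotted whole = 48.
Adding: 1 + 1 + 12 + 3 + 3 + 4 + 48 = 72.
Remaining: 96 − 72 = 24 thirty-second notes, which is a dotted half note.

dotted half note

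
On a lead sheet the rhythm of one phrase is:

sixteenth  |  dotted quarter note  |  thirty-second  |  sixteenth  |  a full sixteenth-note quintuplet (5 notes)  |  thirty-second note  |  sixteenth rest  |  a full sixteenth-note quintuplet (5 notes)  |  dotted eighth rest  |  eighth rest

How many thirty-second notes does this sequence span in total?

Convert each value to thirty-second notes: sixteenth = 2; dotted quarter note = 12; thirty-second = 1; sixteenth = 2; a full sixteenth-note quintuplet (5 notes) (five quintuplet sixteenths span one quarter) = 8; thirty-second note = 1; sixteenth rest = 2; a full sixteenth-note quintuplet (5 notes) (five quintuplet sixteenths span one quarter) = 8; dotted eighth rest = 6; eighth rest = 4.
Altogether 2 + 12 + 1 + 2 + 8 + 1 + 2 + 8 + 6 + 4 = 46 thirty-second notes.

46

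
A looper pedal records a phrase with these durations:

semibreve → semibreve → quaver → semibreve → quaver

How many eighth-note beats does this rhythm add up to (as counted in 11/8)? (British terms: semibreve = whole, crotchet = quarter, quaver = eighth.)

One eighth-note beat = 2 sixteenth notes.
Express everything in sixteenth notes: semibreve = 16; semibreve = 16; quaver = 2; semibreve = 16; quaver = 2.
Sum: 16 + 16 + 2 + 16 + 2 = 52.
52 ÷ 2 = 26 beats.

26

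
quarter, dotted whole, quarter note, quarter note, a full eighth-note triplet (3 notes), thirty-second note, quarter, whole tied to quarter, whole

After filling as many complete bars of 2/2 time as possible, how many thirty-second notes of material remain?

One bar of 2/2 = 32 thirty-second notes.
Each duration in thirty-second notes: quarter = 8; dotted whole = 48; quarter note = 8; quarter note = 8; a full eighth-note triplet (3 notes) (three triplet eighths span one quarter) = 8; thirty-second note = 1; quarter = 8; whole tied to quarter (whole + quarter) = 40; whole = 32.
Sum: 8 + 48 + 8 + 8 + 8 + 1 + 8 + 40 + 32 = 161.
161 ÷ 32 = 5 complete bars with 1 thirty-second note remaining.

1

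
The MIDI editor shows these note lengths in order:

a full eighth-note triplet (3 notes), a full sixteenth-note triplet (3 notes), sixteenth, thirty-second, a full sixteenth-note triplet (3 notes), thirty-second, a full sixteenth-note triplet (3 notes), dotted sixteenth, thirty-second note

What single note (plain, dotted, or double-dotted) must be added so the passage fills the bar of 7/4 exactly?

The bar of 7/4 = 56 thirty-second notes.
Working in thirty-second notes: a full eighth-note triplet (3 notes) (three triplet eighths span one quarter) = 8; a full sixteenth-note triplet (3 notes) (three triplet sixteenths span one eighth) = 4; sixteenth = 2; thirty-second = 1; a full sixteenth-note triplet (3 notes) (three triplet sixteenths span one eighth) = 4; thirty-second = 1; a full sixteenth-note triplet (3 notes) (three triplet sixteenths span one eighth) = 4; dotted sixteenth = 3; thirty-second note = 1.
Adding: 8 + 4 + 2 + 1 + 4 + 1 + 4 + 3 + 1 = 28.
Remaining: 56 − 28 = 28 thirty-second notes, which is a double-dotted half note.

double-dotted half note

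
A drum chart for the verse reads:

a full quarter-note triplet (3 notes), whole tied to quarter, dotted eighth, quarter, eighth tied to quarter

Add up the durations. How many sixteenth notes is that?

Express everything in sixteenth notes: a full quarter-note triplet (3 notes) (three triplet quarters span one half) = 8; whole tied to quarter (whole + quarter) = 20; dotted eighth = 3; quarter = 4; eighth tied to quarter (eighth + quarter) = 6.
Altogether 8 + 20 + 3 + 4 + 6 = 41 sixteenth notes.

41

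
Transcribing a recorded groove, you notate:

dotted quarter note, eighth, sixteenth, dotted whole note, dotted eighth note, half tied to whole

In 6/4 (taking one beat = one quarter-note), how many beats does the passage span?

15

One quarter-note beat = 4 sixteenth notes.
Express everything in sixteenth notes: dotted quarter note = 6; eighth = 2; sixteenth = 1; dotted whole note = 24; dotted eighth note = 3; half tied to whole (half + whole) = 24.
Sum: 6 + 2 + 1 + 24 + 3 + 24 = 60.
60 ÷ 4 = 15 beats.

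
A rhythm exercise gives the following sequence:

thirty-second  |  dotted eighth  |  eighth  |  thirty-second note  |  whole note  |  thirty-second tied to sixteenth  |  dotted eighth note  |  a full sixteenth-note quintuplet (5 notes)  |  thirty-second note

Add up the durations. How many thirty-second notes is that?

Working in thirty-second notes: thirty-second = 1; dotted eighth = 6; eighth = 4; thirty-second note = 1; whole note = 32; thirty-second tied to sixteenth (thirty-second + sixteenth) = 3; dotted eighth note = 6; a full sixteenth-note quintuplet (5 notes) (five quintuplet sixteenths span one quarter) = 8; thirty-second note = 1.
Total: 1 + 6 + 4 + 1 + 32 + 3 + 6 + 8 + 1 = 62 thirty-second notes.

62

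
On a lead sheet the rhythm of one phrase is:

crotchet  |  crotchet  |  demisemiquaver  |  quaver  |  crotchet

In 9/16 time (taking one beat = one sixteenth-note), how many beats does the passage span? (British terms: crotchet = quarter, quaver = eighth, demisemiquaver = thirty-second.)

One sixteenth-note beat = 2 thirty-second notes.
In thirty-second notes: crotchet = 8; crotchet = 8; demisemiquaver = 1; quaver = 4; crotchet = 8.
Altogether 8 + 8 + 1 + 4 + 8 = 29.
29 ÷ 2 = 14.5 beats.

14.5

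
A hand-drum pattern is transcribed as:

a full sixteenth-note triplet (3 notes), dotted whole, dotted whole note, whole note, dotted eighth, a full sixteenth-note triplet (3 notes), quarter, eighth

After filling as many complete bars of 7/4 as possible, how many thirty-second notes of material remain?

One bar of 7/4 = 28 sixteenth notes.
Each duration in sixteenth notes: a full sixteenth-note triplet (3 notes) (three triplet sixteenths span one eighth) = 2; dotted whole = 24; dotted whole note = 24; whole note = 16; dotted eighth = 3; a full sixteenth-note triplet (3 notes) (three triplet sixteenths span one eighth) = 2; quarter = 4; eighth = 2.
Total: 2 + 24 + 24 + 16 + 3 + 2 + 4 + 2 = 77.
77 ÷ 28 = 2 complete bars with 21 sixteenth notes remaining = 42 thirty-second notes.

42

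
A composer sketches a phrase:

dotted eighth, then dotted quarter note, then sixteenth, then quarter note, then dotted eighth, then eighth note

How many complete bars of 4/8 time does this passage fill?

One bar of 4/8 = 8 sixteenth notes.
Working in sixteenth notes: dotted eighth = 3; dotted quarter note = 6; sixteenth = 1; quarter note = 4; dotted eighth = 3; eighth note = 2.
Total: 3 + 6 + 1 + 4 + 3 + 2 = 19.
19 ÷ 8 = 2 complete bars with 3 left over.

2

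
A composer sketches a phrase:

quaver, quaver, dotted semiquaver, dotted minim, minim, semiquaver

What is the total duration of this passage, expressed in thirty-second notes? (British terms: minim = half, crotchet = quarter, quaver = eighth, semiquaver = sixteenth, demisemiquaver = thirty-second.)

Working in thirty-second notes: quaver = 4; quaver = 4; dotted semiquaver = 3; dotted minim = 24; minim = 16; semiquaver = 2.
Total: 4 + 4 + 3 + 24 + 16 + 2 = 53 thirty-second notes.

53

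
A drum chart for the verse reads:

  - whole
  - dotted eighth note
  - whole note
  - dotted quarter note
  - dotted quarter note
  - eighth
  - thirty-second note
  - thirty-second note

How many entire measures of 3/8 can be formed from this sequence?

One bar of 3/8 = 12 thirty-second notes.
Express everything in thirty-second notes: whole = 32; dotted eighth note = 6; whole note = 32; dotted quarter note = 12; dotted quarter note = 12; eighth = 4; thirty-second note = 1; thirty-second note = 1.
Adding: 32 + 6 + 32 + 12 + 12 + 4 + 1 + 1 = 100.
100 ÷ 12 = 8 complete bars with 4 left over.

8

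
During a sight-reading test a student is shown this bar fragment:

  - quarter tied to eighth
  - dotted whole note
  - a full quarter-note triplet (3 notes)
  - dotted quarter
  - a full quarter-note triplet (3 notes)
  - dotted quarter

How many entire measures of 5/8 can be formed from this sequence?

One bar of 5/8 = 5 eighth notes.
Each duration in eighth notes: quarter tied to eighth (quarter + eighth) = 3; dotted whole note = 12; a full quarter-note triplet (3 notes) (three triplet quarters span one half) = 4; dotted quarter = 3; a full quarter-note triplet (3 notes) (three triplet quarters span one half) = 4; dotted quarter = 3.
Sum: 3 + 12 + 4 + 3 + 4 + 3 = 29.
29 ÷ 5 = 5 complete bars with 4 left over.

5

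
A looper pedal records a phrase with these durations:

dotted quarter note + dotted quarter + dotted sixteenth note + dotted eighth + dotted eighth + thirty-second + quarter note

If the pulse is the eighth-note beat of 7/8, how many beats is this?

One eighth-note beat = 4 thirty-second notes.
Each duration in thirty-second notes: dotted quarter note = 12; dotted quarter = 12; dotted sixteenth note = 3; dotted eighth = 6; dotted eighth = 6; thirty-second = 1; quarter note = 8.
Altogether 12 + 12 + 3 + 6 + 6 + 1 + 8 = 48.
48 ÷ 4 = 12 beats.

12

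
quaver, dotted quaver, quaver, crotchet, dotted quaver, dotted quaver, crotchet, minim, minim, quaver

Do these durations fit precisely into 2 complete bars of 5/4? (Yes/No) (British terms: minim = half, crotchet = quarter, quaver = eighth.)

No

One bar of 5/4 = 20 sixteenth notes, so 2 bars = 40.
Express everything in sixteenth notes: quaver = 2; dotted quaver = 3; quaver = 2; crotchet = 4; dotted quaver = 3; dotted quaver = 3; crotchet = 4; minim = 8; minim = 8; quaver = 2.
Altogether 2 + 3 + 2 + 4 + 3 + 3 + 4 + 8 + 8 + 2 = 39.
39 falls short of 40, so the answer is No.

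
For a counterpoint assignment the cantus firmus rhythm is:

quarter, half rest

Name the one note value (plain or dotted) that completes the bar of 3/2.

dotted half note

The bar of 3/2 = 6 quarter notes.
Each duration in quarter notes: quarter = 1; half rest = 2.
Adding: 1 + 2 = 3.
Remaining: 6 − 3 = 3 quarter notes, which is a dotted half note.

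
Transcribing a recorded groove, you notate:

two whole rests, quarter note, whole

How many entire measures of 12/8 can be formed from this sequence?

2

One bar of 12/8 = 6 quarter notes.
Convert each value to quarter notes: whole rest = 4; whole rest = 4; quarter note = 1; whole = 4.
Sum: 4 + 4 + 1 + 4 = 13.
13 ÷ 6 = 2 complete bars with 1 left over.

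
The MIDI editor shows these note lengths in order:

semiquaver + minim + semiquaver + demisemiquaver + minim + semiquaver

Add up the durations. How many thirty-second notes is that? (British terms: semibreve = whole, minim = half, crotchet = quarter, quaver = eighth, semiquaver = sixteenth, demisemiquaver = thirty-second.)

39

In thirty-second notes: semiquaver = 2; minim = 16; semiquaver = 2; demisemiquaver = 1; minim = 16; semiquaver = 2.
Altogether 2 + 16 + 2 + 1 + 16 + 2 = 39 thirty-second notes.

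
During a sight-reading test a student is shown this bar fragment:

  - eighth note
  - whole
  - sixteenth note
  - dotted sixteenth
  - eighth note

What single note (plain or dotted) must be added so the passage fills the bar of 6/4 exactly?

The bar of 6/4 = 48 thirty-second notes.
Each duration in thirty-second notes: eighth note = 4; whole = 32; sixteenth note = 2; dotted sixteenth = 3; eighth note = 4.
Adding: 4 + 32 + 2 + 3 + 4 = 45.
Remaining: 48 − 45 = 3 thirty-second notes, which is a dotted sixteenth note.

dotted sixteenth note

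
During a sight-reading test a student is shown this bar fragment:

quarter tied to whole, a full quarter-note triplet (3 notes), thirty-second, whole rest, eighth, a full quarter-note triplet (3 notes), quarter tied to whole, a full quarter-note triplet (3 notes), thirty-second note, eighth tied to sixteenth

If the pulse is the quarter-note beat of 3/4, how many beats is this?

21.5

One quarter-note beat = 8 thirty-second notes.
Convert each value to thirty-second notes: quarter tied to whole (quarter + whole) = 40; a full quarter-note triplet (3 notes) (three triplet quarters span one half) = 16; thirty-second = 1; whole rest = 32; eighth = 4; a full quarter-note triplet (3 notes) (three triplet quarters span one half) = 16; quarter tied to whole (quarter + whole) = 40; a full quarter-note triplet (3 notes) (three triplet quarters span one half) = 16; thirty-second note = 1; eighth tied to sixteenth (eighth + sixteenth) = 6.
Altogether 40 + 16 + 1 + 32 + 4 + 16 + 40 + 16 + 1 + 6 = 172.
172 ÷ 8 = 21.5 beats.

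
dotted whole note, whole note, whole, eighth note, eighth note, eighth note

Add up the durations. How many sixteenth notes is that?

62

Convert each value to sixteenth notes: dotted whole note = 24; whole note = 16; whole = 16; eighth note = 2; eighth note = 2; eighth note = 2.
Adding: 24 + 16 + 16 + 2 + 2 + 2 = 62 sixteenth notes.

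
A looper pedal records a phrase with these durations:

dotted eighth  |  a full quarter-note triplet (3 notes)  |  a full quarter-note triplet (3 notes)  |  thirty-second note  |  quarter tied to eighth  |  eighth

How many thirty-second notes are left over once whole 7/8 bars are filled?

One bar of 7/8 = 28 thirty-second notes.
In thirty-second notes: dotted eighth = 6; a full quarter-note triplet (3 notes) (three triplet quarters span one half) = 16; a full quarter-note triplet (3 notes) (three triplet quarters span one half) = 16; thirty-second note = 1; quarter tied to eighth (quarter + eighth) = 12; eighth = 4.
Altogether 6 + 16 + 16 + 1 + 12 + 4 = 55.
55 ÷ 28 = 1 complete bar with 27 thirty-second notes remaining.

27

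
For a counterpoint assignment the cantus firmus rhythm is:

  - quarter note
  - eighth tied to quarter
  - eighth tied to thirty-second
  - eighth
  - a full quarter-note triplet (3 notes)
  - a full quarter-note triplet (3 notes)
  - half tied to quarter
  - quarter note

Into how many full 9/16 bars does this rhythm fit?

5

One bar of 9/16 = 18 thirty-second notes.
Working in thirty-second notes: quarter note = 8; eighth tied to quarter (eighth + quarter) = 12; eighth tied to thirty-second (eighth + thirty-second) = 5; eighth = 4; a full quarter-note triplet (3 notes) (three triplet quarters span one half) = 16; a full quarter-note triplet (3 notes) (three triplet quarters span one half) = 16; half tied to quarter (half + quarter) = 24; quarter note = 8.
Total: 8 + 12 + 5 + 4 + 16 + 16 + 24 + 8 = 93.
93 ÷ 18 = 5 complete bars with 3 left over.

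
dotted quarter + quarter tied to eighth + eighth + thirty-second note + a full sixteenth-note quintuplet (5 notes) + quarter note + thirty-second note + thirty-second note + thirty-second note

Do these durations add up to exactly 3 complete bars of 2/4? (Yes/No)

Yes

One bar of 2/4 = 16 thirty-second notes, so 3 bars = 48.
In thirty-second notes: dotted quarter = 12; quarter tied to eighth (quarter + eighth) = 12; eighth = 4; thirty-second note = 1; a full sixteenth-note quintuplet (5 notes) (five quintuplet sixteenths span one quarter) = 8; quarter note = 8; thirty-second note = 1; thirty-second note = 1; thirty-second note = 1.
Total: 12 + 12 + 4 + 1 + 8 + 8 + 1 + 1 + 1 = 48.
48 equals 48, so the answer is Yes.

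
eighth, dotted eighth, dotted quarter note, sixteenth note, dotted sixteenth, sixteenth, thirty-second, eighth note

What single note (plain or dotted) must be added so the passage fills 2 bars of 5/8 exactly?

dotted eighth note

2 bars of 5/8 = 40 thirty-second notes.
In thirty-second notes: eighth = 4; dotted eighth = 6; dotted quarter note = 12; sixteenth note = 2; dotted sixteenth = 3; sixteenth = 2; thirty-second = 1; eighth note = 4.
Adding: 4 + 6 + 12 + 2 + 3 + 2 + 1 + 4 = 34.
Remaining: 40 − 34 = 6 thirty-second notes, which is a dotted eighth note.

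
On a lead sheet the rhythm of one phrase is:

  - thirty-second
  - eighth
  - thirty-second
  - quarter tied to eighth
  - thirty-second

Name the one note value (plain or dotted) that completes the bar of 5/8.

thirty-second note

The bar of 5/8 = 20 thirty-second notes.
Express everything in thirty-second notes: thirty-second = 1; eighth = 4; thirty-second = 1; quarter tied to eighth (quarter + eighth) = 12; thirty-second = 1.
Adding: 1 + 4 + 1 + 12 + 1 = 19.
Remaining: 20 − 19 = 1 thirty-second note, which is a thirty-second note.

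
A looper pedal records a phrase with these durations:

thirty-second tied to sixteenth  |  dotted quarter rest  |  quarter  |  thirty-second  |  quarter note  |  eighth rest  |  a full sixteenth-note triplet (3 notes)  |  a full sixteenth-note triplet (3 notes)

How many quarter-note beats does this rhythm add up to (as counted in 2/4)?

5.5

One quarter-note beat = 8 thirty-second notes.
Each duration in thirty-second notes: thirty-second tied to sixteenth (thirty-second + sixteenth) = 3; dotted quarter rest = 12; quarter = 8; thirty-second = 1; quarter note = 8; eighth rest = 4; a full sixteenth-note triplet (3 notes) (three triplet sixteenths span one eighth) = 4; a full sixteenth-note triplet (3 notes) (three triplet sixteenths span one eighth) = 4.
Adding: 3 + 12 + 8 + 1 + 8 + 4 + 4 + 4 = 44.
44 ÷ 8 = 5.5 beats.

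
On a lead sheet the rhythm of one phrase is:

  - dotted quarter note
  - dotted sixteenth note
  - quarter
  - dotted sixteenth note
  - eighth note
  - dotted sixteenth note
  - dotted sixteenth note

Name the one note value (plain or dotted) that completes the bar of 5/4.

eighth note

The bar of 5/4 = 40 thirty-second notes.
Express everything in thirty-second notes: dotted quarter note = 12; dotted sixteenth note = 3; quarter = 8; dotted sixteenth note = 3; eighth note = 4; dotted sixteenth note = 3; dotted sixteenth note = 3.
Sum: 12 + 3 + 8 + 3 + 4 + 3 + 3 = 36.
Remaining: 40 − 36 = 4 thirty-second notes, which is a eighth note.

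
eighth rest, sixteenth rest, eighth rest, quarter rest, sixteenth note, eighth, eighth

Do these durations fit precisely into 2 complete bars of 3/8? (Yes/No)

One bar of 3/8 = 6 sixteenth notes, so 2 bars = 12.
Each duration in sixteenth notes: eighth rest = 2; sixteenth rest = 1; eighth rest = 2; quarter rest = 4; sixteenth note = 1; eighth = 2; eighth = 2.
Altogether 2 + 1 + 2 + 4 + 1 + 2 + 2 = 14.
14 exceeds 12, so the answer is No.

No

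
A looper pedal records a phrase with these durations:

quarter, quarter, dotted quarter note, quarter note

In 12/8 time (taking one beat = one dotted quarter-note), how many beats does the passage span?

One dotted quarter-note beat = 3 eighth notes.
Each duration in eighth notes: quarter = 2; quarter = 2; dotted quarter note = 3; quarter note = 2.
Altogether 2 + 2 + 3 + 2 = 9.
9 ÷ 3 = 3 beats.

3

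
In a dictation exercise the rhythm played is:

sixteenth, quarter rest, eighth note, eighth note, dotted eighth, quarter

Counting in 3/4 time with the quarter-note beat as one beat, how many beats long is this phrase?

4

One quarter-note beat = 4 sixteenth notes.
Express everything in sixteenth notes: sixteenth = 1; quarter rest = 4; eighth note = 2; eighth note = 2; dotted eighth = 3; quarter = 4.
Adding: 1 + 4 + 2 + 2 + 3 + 4 = 16.
16 ÷ 4 = 4 beats.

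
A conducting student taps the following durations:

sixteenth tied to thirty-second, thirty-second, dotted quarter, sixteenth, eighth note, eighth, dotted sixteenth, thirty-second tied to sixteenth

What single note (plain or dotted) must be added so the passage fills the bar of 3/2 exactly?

half note

The bar of 3/2 = 48 thirty-second notes.
Convert each value to thirty-second notes: sixteenth tied to thirty-second (sixteenth + thirty-second) = 3; thirty-second = 1; dotted quarter = 12; sixteenth = 2; eighth note = 4; eighth = 4; dotted sixteenth = 3; thirty-second tied to sixteenth (thirty-second + sixteenth) = 3.
Total: 3 + 1 + 12 + 2 + 4 + 4 + 3 + 3 = 32.
Remaining: 48 − 32 = 16 thirty-second notes, which is a half note.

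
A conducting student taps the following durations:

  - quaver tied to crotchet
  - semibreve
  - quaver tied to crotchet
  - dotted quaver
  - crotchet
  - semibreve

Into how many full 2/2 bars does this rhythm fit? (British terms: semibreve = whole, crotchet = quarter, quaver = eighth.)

3

One bar of 2/2 = 16 sixteenth notes.
In sixteenth notes: quaver tied to crotchet (quaver + crotchet) = 6; semibreve = 16; quaver tied to crotchet (quaver + crotchet) = 6; dotted quaver = 3; crotchet = 4; semibreve = 16.
Adding: 6 + 16 + 6 + 3 + 4 + 16 = 51.
51 ÷ 16 = 3 complete bars with 3 left over.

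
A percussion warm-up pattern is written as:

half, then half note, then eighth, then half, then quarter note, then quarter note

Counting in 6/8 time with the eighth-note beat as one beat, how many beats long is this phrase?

One eighth-note beat = 2 sixteenth notes.
Working in sixteenth notes: half = 8; half note = 8; eighth = 2; half = 8; quarter note = 4; quarter note = 4.
Total: 8 + 8 + 2 + 8 + 4 + 4 = 34.
34 ÷ 2 = 17 beats.

17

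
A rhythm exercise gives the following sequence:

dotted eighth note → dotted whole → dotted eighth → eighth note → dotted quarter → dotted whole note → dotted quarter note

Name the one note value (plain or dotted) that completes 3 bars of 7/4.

whole note

3 bars of 7/4 = 84 sixteenth notes.
Working in sixteenth notes: dotted eighth note = 3; dotted whole = 24; dotted eighth = 3; eighth note = 2; dotted quarter = 6; dotted whole note = 24; dotted quarter note = 6.
Adding: 3 + 24 + 3 + 2 + 6 + 24 + 6 = 68.
Remaining: 84 − 68 = 16 sixteenth notes, which is a whole note.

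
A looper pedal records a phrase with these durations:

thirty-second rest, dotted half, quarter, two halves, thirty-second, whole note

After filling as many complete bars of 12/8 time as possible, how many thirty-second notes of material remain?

One bar of 12/8 = 48 thirty-second notes.
Working in thirty-second notes: thirty-second rest = 1; dotted half = 24; quarter = 8; half = 16; half = 16; thirty-second = 1; whole note = 32.
Adding: 1 + 24 + 8 + 16 + 16 + 1 + 32 = 98.
98 ÷ 48 = 2 complete bars with 2 thirty-second notes remaining.

2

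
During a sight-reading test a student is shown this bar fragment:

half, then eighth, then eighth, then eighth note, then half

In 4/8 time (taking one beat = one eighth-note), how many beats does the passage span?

11

One eighth-note beat = 2 sixteenth notes.
Working in sixteenth notes: half = 8; eighth = 2; eighth = 2; eighth note = 2; half = 8.
Adding: 8 + 2 + 2 + 2 + 8 = 22.
22 ÷ 2 = 11 beats.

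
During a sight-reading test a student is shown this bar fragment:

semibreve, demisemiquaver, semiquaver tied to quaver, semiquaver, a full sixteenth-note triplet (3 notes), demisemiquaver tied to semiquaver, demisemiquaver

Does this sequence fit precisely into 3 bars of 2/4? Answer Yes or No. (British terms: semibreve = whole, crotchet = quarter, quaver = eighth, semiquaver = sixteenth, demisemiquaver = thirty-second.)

One bar of 2/4 = 16 thirty-second notes, so 3 bars = 48.
Convert each value to thirty-second notes: semibreve = 32; demisemiquaver = 1; semiquaver tied to quaver (semiquaver + quaver) = 6; semiquaver = 2; a full sixteenth-note triplet (3 notes) (three triplet sixteenths span one eighth) = 4; demisemiquaver tied to semiquaver (demisemiquaver + semiquaver) = 3; demisemiquaver = 1.
Adding: 32 + 1 + 6 + 2 + 4 + 3 + 1 = 49.
49 exceeds 48, so the answer is No.

No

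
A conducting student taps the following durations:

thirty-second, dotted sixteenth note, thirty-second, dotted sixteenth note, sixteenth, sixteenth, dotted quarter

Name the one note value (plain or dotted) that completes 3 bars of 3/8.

dotted quarter note

3 bars of 3/8 = 36 thirty-second notes.
Working in thirty-second notes: thirty-second = 1; dotted sixteenth note = 3; thirty-second = 1; dotted sixteenth note = 3; sixteenth = 2; sixteenth = 2; dotted quarter = 12.
Total: 1 + 3 + 1 + 3 + 2 + 2 + 12 = 24.
Remaining: 36 − 24 = 12 thirty-second notes, which is a dotted quarter note.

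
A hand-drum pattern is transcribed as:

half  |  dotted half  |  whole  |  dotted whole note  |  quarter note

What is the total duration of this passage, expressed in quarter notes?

16

Each duration in quarter notes: half = 2; dotted half = 3; whole = 4; dotted whole note = 6; quarter note = 1.
Altogether 2 + 3 + 4 + 6 + 1 = 16 quarter notes.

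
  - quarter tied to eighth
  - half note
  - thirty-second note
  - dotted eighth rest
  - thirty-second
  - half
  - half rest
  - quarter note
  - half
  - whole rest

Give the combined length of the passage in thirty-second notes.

124

Each duration in thirty-second notes: quarter tied to eighth (quarter + eighth) = 12; half note = 16; thirty-second note = 1; dotted eighth rest = 6; thirty-second = 1; half = 16; half rest = 16; quarter note = 8; half = 16; whole rest = 32.
Total: 12 + 16 + 1 + 6 + 1 + 16 + 16 + 8 + 16 + 32 = 124 thirty-second notes.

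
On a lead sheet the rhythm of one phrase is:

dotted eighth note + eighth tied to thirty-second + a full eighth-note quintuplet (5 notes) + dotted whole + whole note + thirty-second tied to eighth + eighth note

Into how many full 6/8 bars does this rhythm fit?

4

One bar of 6/8 = 24 thirty-second notes.
Each duration in thirty-second notes: dotted eighth note = 6; eighth tied to thirty-second (eighth + thirty-second) = 5; a full eighth-note quintuplet (5 notes) (five quintuplet eighths span one half) = 16; dotted whole = 48; whole note = 32; thirty-second tied to eighth (thirty-second + eighth) = 5; eighth note = 4.
Total: 6 + 5 + 16 + 48 + 32 + 5 + 4 = 116.
116 ÷ 24 = 4 complete bars with 20 left over.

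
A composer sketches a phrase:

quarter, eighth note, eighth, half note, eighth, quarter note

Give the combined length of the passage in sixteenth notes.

22

Express everything in sixteenth notes: quarter = 4; eighth note = 2; eighth = 2; half note = 8; eighth = 2; quarter note = 4.
Adding: 4 + 2 + 2 + 8 + 2 + 4 = 22 sixteenth notes.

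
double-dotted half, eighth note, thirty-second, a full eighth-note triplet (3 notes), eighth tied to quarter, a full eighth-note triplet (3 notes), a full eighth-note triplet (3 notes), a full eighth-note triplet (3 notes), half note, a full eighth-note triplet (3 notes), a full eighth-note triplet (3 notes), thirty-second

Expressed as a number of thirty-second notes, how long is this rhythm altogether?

Working in thirty-second notes: double-dotted half = 28; eighth note = 4; thirty-second = 1; a full eighth-note triplet (3 notes) (three triplet eighths span one quarter) = 8; eighth tied to quarter (eighth + quarter) = 12; a full eighth-note triplet (3 notes) (three triplet eighths span one quarter) = 8; a full eighth-note triplet (3 notes) (three triplet eighths span one quarter) = 8; a full eighth-note triplet (3 notes) (three triplet eighths span one quarter) = 8; half note = 16; a full eighth-note triplet (3 notes) (three triplet eighths span one quarter) = 8; a full eighth-note triplet (3 notes) (three triplet eighths span one quarter) = 8; thirty-second = 1.
Adding: 28 + 4 + 1 + 8 + 12 + 8 + 8 + 8 + 16 + 8 + 8 + 1 = 110 thirty-second notes.

110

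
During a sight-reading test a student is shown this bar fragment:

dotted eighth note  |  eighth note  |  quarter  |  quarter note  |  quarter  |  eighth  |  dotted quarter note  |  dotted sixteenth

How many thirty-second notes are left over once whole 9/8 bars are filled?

One bar of 9/8 = 36 thirty-second notes.
In thirty-second notes: dotted eighth note = 6; eighth note = 4; quarter = 8; quarter note = 8; quarter = 8; eighth = 4; dotted quarter note = 12; dotted sixteenth = 3.
Total: 6 + 4 + 8 + 8 + 8 + 4 + 12 + 3 = 53.
53 ÷ 36 = 1 complete bar with 17 thirty-second notes remaining.

17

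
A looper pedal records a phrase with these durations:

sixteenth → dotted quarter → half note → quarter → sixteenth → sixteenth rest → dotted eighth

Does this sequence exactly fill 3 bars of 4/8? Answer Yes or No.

Yes

One bar of 4/8 = 8 sixteenth notes, so 3 bars = 24.
Working in sixteenth notes: sixteenth = 1; dotted quarter = 6; half note = 8; quarter = 4; sixteenth = 1; sixteenth rest = 1; dotted eighth = 3.
Sum: 1 + 6 + 8 + 4 + 1 + 1 + 3 = 24.
24 equals 24, so the answer is Yes.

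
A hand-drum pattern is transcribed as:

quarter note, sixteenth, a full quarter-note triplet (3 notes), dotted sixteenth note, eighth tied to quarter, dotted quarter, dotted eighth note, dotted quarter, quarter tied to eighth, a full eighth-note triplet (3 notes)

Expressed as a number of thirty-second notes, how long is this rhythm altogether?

91

Working in thirty-second notes: quarter note = 8; sixteenth = 2; a full quarter-note triplet (3 notes) (three triplet quarters span one half) = 16; dotted sixteenth note = 3; eighth tied to quarter (eighth + quarter) = 12; dotted quarter = 12; dotted eighth note = 6; dotted quarter = 12; quarter tied to eighth (quarter + eighth) = 12; a full eighth-note triplet (3 notes) (three triplet eighths span one quarter) = 8.
Adding: 8 + 2 + 16 + 3 + 12 + 12 + 6 + 12 + 12 + 8 = 91 thirty-second notes.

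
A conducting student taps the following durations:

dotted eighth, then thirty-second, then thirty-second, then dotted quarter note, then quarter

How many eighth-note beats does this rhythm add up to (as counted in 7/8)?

7

One eighth-note beat = 4 thirty-second notes.
In thirty-second notes: dotted eighth = 6; thirty-second = 1; thirty-second = 1; dotted quarter note = 12; quarter = 8.
Total: 6 + 1 + 1 + 12 + 8 = 28.
28 ÷ 4 = 7 beats.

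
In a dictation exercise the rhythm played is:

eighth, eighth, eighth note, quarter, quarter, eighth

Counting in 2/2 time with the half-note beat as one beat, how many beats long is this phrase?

One half-note beat = 4 eighth notes.
Convert each value to eighth notes: eighth = 1; eighth = 1; eighth note = 1; quarter = 2; quarter = 2; eighth = 1.
Adding: 1 + 1 + 1 + 2 + 2 + 1 = 8.
8 ÷ 4 = 2 beats.

2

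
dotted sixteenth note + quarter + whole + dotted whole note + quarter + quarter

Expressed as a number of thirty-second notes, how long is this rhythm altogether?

107

In thirty-second notes: dotted sixteenth note = 3; quarter = 8; whole = 32; dotted whole note = 48; quarter = 8; quarter = 8.
Sum: 3 + 8 + 32 + 48 + 8 + 8 = 107 thirty-second notes.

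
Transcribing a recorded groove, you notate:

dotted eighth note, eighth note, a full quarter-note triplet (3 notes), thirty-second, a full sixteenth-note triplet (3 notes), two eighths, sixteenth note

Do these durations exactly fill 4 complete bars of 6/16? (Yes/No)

No

One bar of 6/16 = 12 thirty-second notes, so 4 bars = 48.
Express everything in thirty-second notes: dotted eighth note = 6; eighth note = 4; a full quarter-note triplet (3 notes) (three triplet quarters span one half) = 16; thirty-second = 1; a full sixteenth-note triplet (3 notes) (three triplet sixteenths span one eighth) = 4; eighth = 4; eighth = 4; sixteenth note = 2.
Adding: 6 + 4 + 16 + 1 + 4 + 4 + 4 + 2 = 41.
41 falls short of 48, so the answer is No.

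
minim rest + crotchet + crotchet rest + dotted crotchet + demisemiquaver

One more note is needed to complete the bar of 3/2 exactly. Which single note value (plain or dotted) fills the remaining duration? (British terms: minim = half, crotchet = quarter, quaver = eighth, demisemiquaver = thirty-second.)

The bar of 3/2 = 48 thirty-second notes.
Each duration in thirty-second notes: minim rest = 16; crotchet = 8; crotchet rest = 8; dotted crotchet = 12; demisemiquaver = 1.
Adding: 16 + 8 + 8 + 12 + 1 = 45.
Remaining: 48 − 45 = 3 thirty-second notes, which is a dotted sixteenth note.

dotted sixteenth note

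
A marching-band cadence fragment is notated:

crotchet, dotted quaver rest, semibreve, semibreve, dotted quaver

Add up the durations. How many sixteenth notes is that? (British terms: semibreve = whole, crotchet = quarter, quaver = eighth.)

42

Working in sixteenth notes: crotchet = 4; dotted quaver rest = 3; semibreve = 16; semibreve = 16; dotted quaver = 3.
Sum: 4 + 3 + 16 + 16 + 3 = 42 sixteenth notes.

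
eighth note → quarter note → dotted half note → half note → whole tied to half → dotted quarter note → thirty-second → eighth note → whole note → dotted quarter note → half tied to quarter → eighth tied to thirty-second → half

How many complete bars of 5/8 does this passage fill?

10

One bar of 5/8 = 20 thirty-second notes.
In thirty-second notes: eighth note = 4; quarter note = 8; dotted half note = 24; half note = 16; whole tied to half (whole + half) = 48; dotted quarter note = 12; thirty-second = 1; eighth note = 4; whole note = 32; dotted quarter note = 12; half tied to quarter (half + quarter) = 24; eighth tied to thirty-second (eighth + thirty-second) = 5; half = 16.
Adding: 4 + 8 + 24 + 16 + 48 + 12 + 1 + 4 + 32 + 12 + 24 + 5 + 16 = 206.
206 ÷ 20 = 10 complete bars with 6 left over.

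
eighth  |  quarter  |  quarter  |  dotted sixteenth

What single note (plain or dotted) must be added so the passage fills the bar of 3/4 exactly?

The bar of 3/4 = 24 thirty-second notes.
Express everything in thirty-second notes: eighth = 4; quarter = 8; quarter = 8; dotted sixteenth = 3.
Total: 4 + 8 + 8 + 3 = 23.
Remaining: 24 − 23 = 1 thirty-second note, which is a thirty-second note.

thirty-second note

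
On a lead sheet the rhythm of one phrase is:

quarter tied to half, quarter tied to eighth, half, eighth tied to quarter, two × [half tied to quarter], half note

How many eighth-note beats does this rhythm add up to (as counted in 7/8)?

32

One eighth-note beat = 2 sixteenth notes.
Express everything in sixteenth notes: quarter tied to half (quarter + half) = 12; quarter tied to eighth (quarter + eighth) = 6; half = 8; eighth tied to quarter (eighth + quarter) = 6; half tied to quarter (half + quarter) = 12; half tied to quarter (half + quarter) = 12; half note = 8.
Altogether 12 + 6 + 8 + 6 + 12 + 12 + 8 = 64.
64 ÷ 2 = 32 beats.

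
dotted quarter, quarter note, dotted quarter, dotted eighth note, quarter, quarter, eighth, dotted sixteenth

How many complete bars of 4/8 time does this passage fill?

One bar of 4/8 = 16 thirty-second notes.
Convert each value to thirty-second notes: dotted quarter = 12; quarter note = 8; dotted quarter = 12; dotted eighth note = 6; quarter = 8; quarter = 8; eighth = 4; dotted sixteenth = 3.
Sum: 12 + 8 + 12 + 6 + 8 + 8 + 4 + 3 = 61.
61 ÷ 16 = 3 complete bars with 13 left over.

3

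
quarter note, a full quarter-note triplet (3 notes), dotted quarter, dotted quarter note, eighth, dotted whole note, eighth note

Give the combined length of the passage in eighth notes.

Each duration in eighth notes: quarter note = 2; a full quarter-note triplet (3 notes) (three triplet quarters span one half) = 4; dotted quarter = 3; dotted quarter note = 3; eighth = 1; dotted whole note = 12; eighth note = 1.
Total: 2 + 4 + 3 + 3 + 1 + 12 + 1 = 26 eighth notes.

26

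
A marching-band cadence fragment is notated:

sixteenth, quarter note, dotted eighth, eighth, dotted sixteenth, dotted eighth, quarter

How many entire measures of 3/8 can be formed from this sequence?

3

One bar of 3/8 = 12 thirty-second notes.
Each duration in thirty-second notes: sixteenth = 2; quarter note = 8; dotted eighth = 6; eighth = 4; dotted sixteenth = 3; dotted eighth = 6; quarter = 8.
Adding: 2 + 8 + 6 + 4 + 3 + 6 + 8 = 37.
37 ÷ 12 = 3 complete bars with 1 left over.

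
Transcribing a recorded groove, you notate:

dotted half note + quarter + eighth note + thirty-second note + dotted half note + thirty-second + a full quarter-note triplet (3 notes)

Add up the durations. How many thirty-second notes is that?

Convert each value to thirty-second notes: dotted half note = 24; quarter = 8; eighth note = 4; thirty-second note = 1; dotted half note = 24; thirty-second = 1; a full quarter-note triplet (3 notes) (three triplet quarters span one half) = 16.
Total: 24 + 8 + 4 + 1 + 24 + 1 + 16 = 78 thirty-second notes.

78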